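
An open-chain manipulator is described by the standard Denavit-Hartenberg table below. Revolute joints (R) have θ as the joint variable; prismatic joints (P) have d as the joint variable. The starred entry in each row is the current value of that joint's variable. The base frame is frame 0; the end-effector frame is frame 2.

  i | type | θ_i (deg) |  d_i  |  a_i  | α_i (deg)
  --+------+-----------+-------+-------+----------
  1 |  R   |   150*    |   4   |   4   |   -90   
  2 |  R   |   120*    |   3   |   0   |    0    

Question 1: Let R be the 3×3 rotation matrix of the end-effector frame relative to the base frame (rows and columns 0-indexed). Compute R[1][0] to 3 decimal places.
-0.250

End-effector x-axis (col 0 of R) = (0.4330,-0.2500,-0.8660)
R[1][0] = -0.2500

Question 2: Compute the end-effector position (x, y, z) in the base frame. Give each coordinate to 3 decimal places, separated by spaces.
-4.964 -0.598 4.000

after link 1: o_1 = (-3.4641, 2.0000, 4.0000)
after link 2: o_2 = (-4.9641, -0.5981, 4.0000)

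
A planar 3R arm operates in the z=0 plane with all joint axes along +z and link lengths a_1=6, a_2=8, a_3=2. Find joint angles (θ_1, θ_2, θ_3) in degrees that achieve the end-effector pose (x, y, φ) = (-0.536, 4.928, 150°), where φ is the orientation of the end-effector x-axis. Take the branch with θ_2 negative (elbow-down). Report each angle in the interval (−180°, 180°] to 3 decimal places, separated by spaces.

wrist centre = target − a_3·(cos φ, sin φ) = (1.1961, 3.9280)
cos θ_2 = (16.8597−6²−8²)/(2·6·8) = -0.8660; θ_2 = -150.0022° (elbow-down)
β = atan2(3.9280,1.1961) = 73.0648°; ψ = atan2(-3.9997,-0.9284) = -103.0672°
θ_1 = β − ψ = 176.1321°
θ_3 = φ − θ_1 − θ_2 = 123.8701° (wrapped to (-180°,180°])

176.132 -150.002 123.870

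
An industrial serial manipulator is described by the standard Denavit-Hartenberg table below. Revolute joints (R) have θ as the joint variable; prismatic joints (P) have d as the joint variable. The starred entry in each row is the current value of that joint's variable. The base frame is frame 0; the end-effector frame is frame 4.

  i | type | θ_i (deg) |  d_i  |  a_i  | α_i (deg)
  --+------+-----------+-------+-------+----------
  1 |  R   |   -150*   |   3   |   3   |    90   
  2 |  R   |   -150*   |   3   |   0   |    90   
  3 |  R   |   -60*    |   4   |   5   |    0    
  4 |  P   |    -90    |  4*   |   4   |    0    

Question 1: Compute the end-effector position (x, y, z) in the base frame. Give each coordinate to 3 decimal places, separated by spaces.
after link 1: o_1 = (-2.5981, -1.5000, 3.0000)
after link 2: o_2 = (-4.0981, 1.0981, 3.0000)
after link 3: o_3 = (1.6740, -0.5694, 5.2141)
after link 4: o_4 = (1.8080, -2.8014, 10.4103)

1.808 -2.801 10.410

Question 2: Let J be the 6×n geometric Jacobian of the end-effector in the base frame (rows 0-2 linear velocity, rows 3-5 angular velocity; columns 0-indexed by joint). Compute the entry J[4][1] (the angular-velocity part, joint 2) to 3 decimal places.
axis z_1 = (-0.5000,0.8660,0.0000); lever o_n−o_1 = (4.4061,-1.3014,7.4103)
cross product → J_v[:, 1] = (6.4175,3.7051,-3.1651)
J_ω[:, 1] = z_1
entry J[4][1] = 0.8660

0.866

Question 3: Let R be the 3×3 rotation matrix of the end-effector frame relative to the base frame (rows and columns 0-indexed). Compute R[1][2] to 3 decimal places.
End-effector z-axis (col 2 of R) = (0.4330,0.2500,0.8660)
R[1][2] = 0.2500

0.250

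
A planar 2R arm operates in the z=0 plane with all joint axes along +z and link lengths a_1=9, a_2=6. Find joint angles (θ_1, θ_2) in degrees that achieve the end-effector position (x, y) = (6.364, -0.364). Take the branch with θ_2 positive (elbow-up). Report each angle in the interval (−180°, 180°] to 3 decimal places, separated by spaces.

-45.000 135.000

cos θ_2 = (40.6330−9²−6²)/(2·9·6) = -0.7071; θ_2 = 134.9996° (elbow-up)
β = atan2(-0.3640,6.3640) = -3.2736°; ψ = atan2(4.2427,4.7574) = 41.7268°
θ_1 = β − ψ = -45.0004°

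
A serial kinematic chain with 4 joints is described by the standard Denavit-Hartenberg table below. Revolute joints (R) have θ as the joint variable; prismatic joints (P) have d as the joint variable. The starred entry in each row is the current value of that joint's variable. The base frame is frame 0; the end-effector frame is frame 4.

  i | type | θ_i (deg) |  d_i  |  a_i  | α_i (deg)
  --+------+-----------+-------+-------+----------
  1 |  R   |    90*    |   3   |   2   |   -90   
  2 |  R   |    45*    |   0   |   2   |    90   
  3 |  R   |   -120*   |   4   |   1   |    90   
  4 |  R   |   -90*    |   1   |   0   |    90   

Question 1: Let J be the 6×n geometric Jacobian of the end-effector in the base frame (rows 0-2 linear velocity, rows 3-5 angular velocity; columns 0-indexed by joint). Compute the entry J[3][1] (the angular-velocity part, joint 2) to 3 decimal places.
-1.000

axis z_1 = (-1.0000,0.0000,0.0000); lever o_n−o_1 = (0.3660,3.2767,2.3801)
cross product → J_v[:, 1] = (-0.0000,2.3801,-3.2767)
J_ω[:, 1] = z_1
entry J[3][1] = -1.0000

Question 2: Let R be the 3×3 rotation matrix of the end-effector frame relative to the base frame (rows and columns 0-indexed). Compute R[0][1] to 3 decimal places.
-0.500

End-effector y-axis (col 1 of R) = (-0.5000,-0.6124,0.6124)
R[0][1] = -0.5000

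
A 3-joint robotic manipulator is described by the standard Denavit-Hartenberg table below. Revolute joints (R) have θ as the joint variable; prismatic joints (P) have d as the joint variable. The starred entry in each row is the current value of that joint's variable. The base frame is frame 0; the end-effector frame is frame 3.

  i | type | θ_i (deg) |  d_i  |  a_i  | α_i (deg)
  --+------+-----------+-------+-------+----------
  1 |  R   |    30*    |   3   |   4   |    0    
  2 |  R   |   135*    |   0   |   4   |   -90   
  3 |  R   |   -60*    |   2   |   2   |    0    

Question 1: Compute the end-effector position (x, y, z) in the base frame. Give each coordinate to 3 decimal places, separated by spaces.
after link 1: o_1 = (3.4641, 2.0000, 3.0000)
after link 2: o_2 = (-0.3996, 3.0353, 3.0000)
after link 3: o_3 = (-1.8832, 1.3622, 4.7321)

-1.883 1.362 4.732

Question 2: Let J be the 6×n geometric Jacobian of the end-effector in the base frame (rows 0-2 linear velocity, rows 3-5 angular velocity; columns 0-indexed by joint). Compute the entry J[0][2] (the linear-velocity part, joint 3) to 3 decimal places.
-1.673

axis z_2 = (-0.2588,-0.9659,0.0000); lever o_n−o_2 = (-1.4836,-1.6730,1.7321)
cross product → J_v[:, 2] = (-1.6730,0.4483,-1.0000)
J_ω[:, 2] = z_2
entry J[0][2] = -1.6730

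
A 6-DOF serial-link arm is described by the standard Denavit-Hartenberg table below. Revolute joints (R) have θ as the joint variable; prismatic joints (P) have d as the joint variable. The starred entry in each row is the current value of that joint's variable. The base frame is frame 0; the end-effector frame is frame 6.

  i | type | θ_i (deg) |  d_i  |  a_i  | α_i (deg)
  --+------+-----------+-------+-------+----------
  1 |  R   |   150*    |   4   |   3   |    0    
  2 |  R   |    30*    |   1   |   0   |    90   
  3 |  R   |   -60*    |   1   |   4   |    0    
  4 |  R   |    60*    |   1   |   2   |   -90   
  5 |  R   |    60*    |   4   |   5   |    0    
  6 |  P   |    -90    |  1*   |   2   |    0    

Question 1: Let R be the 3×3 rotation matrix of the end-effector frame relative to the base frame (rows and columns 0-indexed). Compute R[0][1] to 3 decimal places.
-0.500

End-effector y-axis (col 1 of R) = (-0.5000,-0.8660,-0.0000)
R[0][1] = -0.5000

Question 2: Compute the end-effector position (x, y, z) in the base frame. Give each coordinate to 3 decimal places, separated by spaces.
-10.830 0.170 6.536

after link 1: o_1 = (-2.5981, 1.5000, 4.0000)
after link 2: o_2 = (-2.5981, 1.5000, 5.0000)
after link 3: o_3 = (-4.5981, 2.5000, 1.5359)
after link 4: o_4 = (-6.5981, 3.5000, 1.5359)
after link 5: o_5 = (-9.0981, -0.8301, 5.5359)
after link 6: o_6 = (-10.8301, 0.1699, 6.5359)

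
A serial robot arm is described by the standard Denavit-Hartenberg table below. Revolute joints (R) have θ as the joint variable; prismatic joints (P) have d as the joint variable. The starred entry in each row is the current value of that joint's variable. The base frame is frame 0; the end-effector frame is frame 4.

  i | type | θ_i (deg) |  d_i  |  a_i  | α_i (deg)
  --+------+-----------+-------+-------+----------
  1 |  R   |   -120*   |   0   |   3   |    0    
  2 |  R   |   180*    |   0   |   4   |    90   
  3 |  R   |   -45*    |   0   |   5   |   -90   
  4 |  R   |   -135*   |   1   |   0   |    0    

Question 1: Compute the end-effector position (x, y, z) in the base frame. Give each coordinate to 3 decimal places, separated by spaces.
after link 1: o_1 = (-1.5000, -2.5981, 0.0000)
after link 2: o_2 = (0.5000, 0.8660, 0.0000)
after link 3: o_3 = (2.2678, 3.9279, -3.5355)
after link 4: o_4 = (2.6213, 4.5403, -2.8284)

2.621 4.540 -2.828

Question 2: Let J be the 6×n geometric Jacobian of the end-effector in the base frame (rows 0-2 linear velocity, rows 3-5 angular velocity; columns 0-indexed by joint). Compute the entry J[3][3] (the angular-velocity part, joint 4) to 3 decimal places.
0.354

axis z_3 = (0.3536,0.6124,0.7071); lever o_n−o_3 = (0.3536,0.6124,0.7071)
cross product → J_v[:, 3] = (-0.0000,-0.0000,0.0000)
J_ω[:, 3] = z_3
entry J[3][3] = 0.3536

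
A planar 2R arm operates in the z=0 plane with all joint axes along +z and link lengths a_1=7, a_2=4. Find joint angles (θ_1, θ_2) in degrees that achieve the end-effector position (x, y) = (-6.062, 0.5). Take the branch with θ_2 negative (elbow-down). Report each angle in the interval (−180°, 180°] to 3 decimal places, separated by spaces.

-150.000 -120.003

cos θ_2 = (36.9978−7²−4²)/(2·7·4) = -0.5000; θ_2 = -120.0025° (elbow-down)
β = atan2(0.5000,-6.0620) = 175.2849°; ψ = atan2(-3.4640,4.9998) = -34.7151°
θ_1 = β − ψ = 210.0000°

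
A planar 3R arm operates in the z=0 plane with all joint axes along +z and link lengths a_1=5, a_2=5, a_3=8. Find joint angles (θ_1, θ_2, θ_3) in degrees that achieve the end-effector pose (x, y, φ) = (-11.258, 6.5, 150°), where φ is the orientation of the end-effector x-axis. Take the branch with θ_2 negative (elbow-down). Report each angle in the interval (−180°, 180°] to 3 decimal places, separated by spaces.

-150.000 -120.004 60.004

wrist centre = target − a_3·(cos φ, sin φ) = (-4.3298, 2.5000)
cos θ_2 = (24.9971−5²−5²)/(2·5·5) = -0.5001; θ_2 = -120.0038° (elbow-down)
β = atan2(2.5000,-4.3298) = 149.9981°; ψ = atan2(-4.3300,2.4997) = -60.0019°
θ_1 = β − ψ = 210.0000°
θ_3 = φ − θ_1 − θ_2 = 60.0038° (wrapped to (-180°,180°])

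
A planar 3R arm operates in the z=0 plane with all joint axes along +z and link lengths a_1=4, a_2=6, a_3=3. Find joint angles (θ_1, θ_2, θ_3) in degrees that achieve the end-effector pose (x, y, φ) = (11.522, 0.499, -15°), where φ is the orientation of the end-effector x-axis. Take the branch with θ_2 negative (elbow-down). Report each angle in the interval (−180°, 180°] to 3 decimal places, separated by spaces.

wrist centre = target − a_3·(cos φ, sin φ) = (8.6242, 1.2755)
cos θ_2 = (76.0040−4²−6²)/(2·4·6) = 0.5001; θ_2 = -59.9945° (elbow-down)
β = atan2(1.2755,8.6242) = 8.4126°; ψ = atan2(-5.1959,7.0005) = -36.5833°
θ_1 = β − ψ = 44.9959°
θ_3 = φ − θ_1 − θ_2 = -0.0014° (wrapped to (-180°,180°])

44.996 -59.994 -0.001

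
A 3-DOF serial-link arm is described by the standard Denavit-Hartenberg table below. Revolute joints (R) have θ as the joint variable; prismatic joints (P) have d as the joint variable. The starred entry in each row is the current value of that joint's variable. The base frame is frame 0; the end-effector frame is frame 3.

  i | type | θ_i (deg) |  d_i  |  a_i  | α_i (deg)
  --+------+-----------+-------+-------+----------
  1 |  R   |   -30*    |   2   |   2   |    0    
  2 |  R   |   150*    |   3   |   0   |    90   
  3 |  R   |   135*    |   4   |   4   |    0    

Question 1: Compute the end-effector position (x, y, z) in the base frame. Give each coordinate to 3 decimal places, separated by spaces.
after link 1: o_1 = (1.7321, -1.0000, 2.0000)
after link 2: o_2 = (1.7321, -1.0000, 5.0000)
after link 3: o_3 = (6.6104, -1.4495, 7.8284)

6.610 -1.449 7.828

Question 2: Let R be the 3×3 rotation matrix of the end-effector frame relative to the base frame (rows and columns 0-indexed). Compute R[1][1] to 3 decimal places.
End-effector y-axis (col 1 of R) = (0.3536,-0.6124,-0.7071)
R[1][1] = -0.6124

-0.612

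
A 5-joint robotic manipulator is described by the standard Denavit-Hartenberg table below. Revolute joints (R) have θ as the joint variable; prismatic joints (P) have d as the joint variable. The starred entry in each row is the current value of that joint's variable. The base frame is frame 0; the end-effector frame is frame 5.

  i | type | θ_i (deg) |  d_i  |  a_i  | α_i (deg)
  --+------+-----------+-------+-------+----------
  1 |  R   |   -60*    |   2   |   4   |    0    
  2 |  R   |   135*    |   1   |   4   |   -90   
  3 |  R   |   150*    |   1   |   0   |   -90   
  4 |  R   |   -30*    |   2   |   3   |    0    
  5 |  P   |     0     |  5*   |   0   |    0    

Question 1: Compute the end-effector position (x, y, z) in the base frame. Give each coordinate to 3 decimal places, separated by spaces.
after link 1: o_1 = (2.0000, -3.4641, 2.0000)
after link 2: o_2 = (3.0353, 0.3996, 3.0000)
after link 3: o_3 = (2.0694, 0.6584, 3.0000)
after link 4: o_4 = (-0.2207, -2.0926, 3.4330)
after link 5: o_5 = (-0.8677, -4.5074, 7.7631)

-0.868 -4.507 7.763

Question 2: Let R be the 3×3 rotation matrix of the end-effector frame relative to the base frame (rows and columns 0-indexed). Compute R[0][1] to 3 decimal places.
End-effector y-axis (col 1 of R) = (0.7244,-0.6424,-0.2500)
R[0][1] = 0.7244

0.724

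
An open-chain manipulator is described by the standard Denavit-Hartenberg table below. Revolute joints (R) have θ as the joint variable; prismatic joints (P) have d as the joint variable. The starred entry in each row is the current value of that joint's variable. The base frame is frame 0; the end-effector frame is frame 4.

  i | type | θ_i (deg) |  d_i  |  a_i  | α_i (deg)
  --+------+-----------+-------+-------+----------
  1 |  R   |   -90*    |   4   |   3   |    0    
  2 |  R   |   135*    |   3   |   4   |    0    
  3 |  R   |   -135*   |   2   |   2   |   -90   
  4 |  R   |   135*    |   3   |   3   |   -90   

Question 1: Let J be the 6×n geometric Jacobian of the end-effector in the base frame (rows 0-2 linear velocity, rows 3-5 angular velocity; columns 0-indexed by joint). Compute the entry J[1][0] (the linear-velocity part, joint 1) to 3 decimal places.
axis z_0 = ẑ; lever o_n−o_0 = (5.8284,-0.0503,6.8787)
cross product → J_v[:, 0] = (0.0503,5.8284,-0.0000)
J_ω[:, 0] = z_0
entry J[1][0] = 5.8284

5.828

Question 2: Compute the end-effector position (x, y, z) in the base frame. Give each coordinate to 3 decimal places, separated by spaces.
5.828 -0.050 6.879

after link 1: o_1 = (0.0000, -3.0000, 4.0000)
after link 2: o_2 = (2.8284, -0.1716, 7.0000)
after link 3: o_3 = (2.8284, -2.1716, 9.0000)
after link 4: o_4 = (5.8284, -0.0503, 6.8787)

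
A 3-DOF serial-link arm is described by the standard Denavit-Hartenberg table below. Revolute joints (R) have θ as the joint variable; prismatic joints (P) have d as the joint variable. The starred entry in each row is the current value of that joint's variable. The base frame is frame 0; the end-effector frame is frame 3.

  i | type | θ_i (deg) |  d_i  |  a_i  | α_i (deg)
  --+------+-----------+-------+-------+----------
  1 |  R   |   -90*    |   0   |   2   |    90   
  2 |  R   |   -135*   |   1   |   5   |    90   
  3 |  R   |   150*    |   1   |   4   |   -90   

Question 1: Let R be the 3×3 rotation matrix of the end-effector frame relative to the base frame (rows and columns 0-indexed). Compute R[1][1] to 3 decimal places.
-0.707

End-effector y-axis (col 1 of R) = (0.0000,-0.7071,-0.7071)
R[1][1] = -0.7071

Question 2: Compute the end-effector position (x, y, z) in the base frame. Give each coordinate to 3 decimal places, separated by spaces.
-3.000 -0.207 -0.379

after link 1: o_1 = (0.0000, -2.0000, 0.0000)
after link 2: o_2 = (-1.0000, 1.5355, -3.5355)
after link 3: o_3 = (-3.0000, -0.2068, -0.3789)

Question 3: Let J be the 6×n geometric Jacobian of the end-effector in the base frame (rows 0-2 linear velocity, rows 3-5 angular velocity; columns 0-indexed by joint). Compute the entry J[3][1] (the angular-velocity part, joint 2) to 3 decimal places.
axis z_1 = (-1.0000,-0.0000,0.0000); lever o_n−o_1 = (-3.0000,1.7932,-0.3789)
cross product → J_v[:, 1] = (-0.0000,-0.3789,-1.7932)
J_ω[:, 1] = z_1
entry J[3][1] = -1.0000

-1.000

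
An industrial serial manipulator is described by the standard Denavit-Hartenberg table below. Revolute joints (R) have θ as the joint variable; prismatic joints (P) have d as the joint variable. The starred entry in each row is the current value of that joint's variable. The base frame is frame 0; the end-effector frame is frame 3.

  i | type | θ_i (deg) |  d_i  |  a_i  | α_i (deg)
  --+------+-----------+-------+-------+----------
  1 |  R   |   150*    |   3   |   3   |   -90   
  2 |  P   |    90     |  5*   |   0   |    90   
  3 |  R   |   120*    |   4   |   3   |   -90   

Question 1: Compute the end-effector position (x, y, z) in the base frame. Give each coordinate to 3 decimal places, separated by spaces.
after link 1: o_1 = (-2.5981, 1.5000, 3.0000)
after link 2: o_2 = (-5.0981, -2.8301, 3.0000)
after link 3: o_3 = (-9.8612, -3.0801, 4.5000)

-9.861 -3.080 4.500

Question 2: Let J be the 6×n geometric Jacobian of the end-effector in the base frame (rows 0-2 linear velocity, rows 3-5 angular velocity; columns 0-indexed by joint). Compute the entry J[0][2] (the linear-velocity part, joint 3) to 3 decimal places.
axis z_2 = (-0.8660,0.5000,0.0000); lever o_n−o_2 = (-4.7631,-0.2500,1.5000)
cross product → J_v[:, 2] = (0.7500,1.2990,2.5981)
J_ω[:, 2] = z_2
entry J[0][2] = 0.7500

0.750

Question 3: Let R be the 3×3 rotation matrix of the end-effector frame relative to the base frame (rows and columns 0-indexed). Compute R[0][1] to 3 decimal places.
End-effector y-axis (col 1 of R) = (0.8660,-0.5000,-0.0000)
R[0][1] = 0.8660

0.866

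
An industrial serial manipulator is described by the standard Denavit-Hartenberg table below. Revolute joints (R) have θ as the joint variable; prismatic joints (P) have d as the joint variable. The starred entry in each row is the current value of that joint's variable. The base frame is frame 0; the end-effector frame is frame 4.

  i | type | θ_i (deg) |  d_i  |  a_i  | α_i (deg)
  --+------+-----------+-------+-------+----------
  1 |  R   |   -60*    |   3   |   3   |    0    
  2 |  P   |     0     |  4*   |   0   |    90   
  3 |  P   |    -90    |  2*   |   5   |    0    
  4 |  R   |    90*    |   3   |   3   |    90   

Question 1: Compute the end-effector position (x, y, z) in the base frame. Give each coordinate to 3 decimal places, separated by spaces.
-1.330 -7.696 2.000

after link 1: o_1 = (1.5000, -2.5981, 3.0000)
after link 2: o_2 = (1.5000, -2.5981, 7.0000)
after link 3: o_3 = (-0.2321, -3.5981, 2.0000)
after link 4: o_4 = (-1.3301, -7.6962, 2.0000)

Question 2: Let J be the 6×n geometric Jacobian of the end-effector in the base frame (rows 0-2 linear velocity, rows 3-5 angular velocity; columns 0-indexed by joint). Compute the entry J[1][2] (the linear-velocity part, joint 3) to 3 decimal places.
prismatic axis z_2 = (-0.8660,-0.5000,0.0000)
J_v[:, 2] = z_2; J_ω[:, 2] = (0,0,0)
entry J[1][2] = -0.5000

-0.500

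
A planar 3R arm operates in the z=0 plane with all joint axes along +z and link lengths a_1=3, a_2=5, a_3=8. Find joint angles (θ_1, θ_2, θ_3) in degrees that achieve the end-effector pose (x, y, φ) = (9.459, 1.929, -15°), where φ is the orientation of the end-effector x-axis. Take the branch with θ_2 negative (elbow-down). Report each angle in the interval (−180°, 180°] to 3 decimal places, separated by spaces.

wrist centre = target − a_3·(cos φ, sin φ) = (1.7316, 3.9996)
cos θ_2 = (18.9948−3²−5²)/(2·3·5) = -0.5002; θ_2 = -120.0114° (elbow-down)
β = atan2(3.9996,1.7316) = 66.5900°; ψ = atan2(-4.3296,0.4991) = -83.4237°
θ_1 = β − ψ = 150.0137°
θ_3 = φ − θ_1 − θ_2 = -45.0023° (wrapped to (-180°,180°])

150.014 -120.011 -45.002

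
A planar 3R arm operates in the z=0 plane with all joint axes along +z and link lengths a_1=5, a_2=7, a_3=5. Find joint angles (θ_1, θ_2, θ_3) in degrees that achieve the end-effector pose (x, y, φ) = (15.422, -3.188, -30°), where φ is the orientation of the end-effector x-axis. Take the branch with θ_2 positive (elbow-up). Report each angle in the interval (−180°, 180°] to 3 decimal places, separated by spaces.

-29.995 44.994 -44.999

wrist centre = target − a_3·(cos φ, sin φ) = (11.0919, -0.6880)
cos θ_2 = (123.5030−5²−7²)/(2·5·7) = 0.7072; θ_2 = 44.9936° (elbow-up)
β = atan2(-0.6880,11.0919) = -3.5494°; ψ = atan2(4.9492,9.9503) = 26.4454°
θ_1 = β − ψ = -29.9947°
θ_3 = φ − θ_1 − θ_2 = -44.9989° (wrapped to (-180°,180°])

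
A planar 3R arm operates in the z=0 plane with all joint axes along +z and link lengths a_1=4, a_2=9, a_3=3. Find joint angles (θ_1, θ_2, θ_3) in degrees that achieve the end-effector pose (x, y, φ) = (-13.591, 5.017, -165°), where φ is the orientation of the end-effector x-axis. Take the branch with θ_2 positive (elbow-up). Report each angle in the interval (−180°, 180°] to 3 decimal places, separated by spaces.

119.998 45.003 29.999

wrist centre = target − a_3·(cos φ, sin φ) = (-10.6932, 5.7935)
cos θ_2 = (147.9092−4²−9²)/(2·4·9) = 0.7071; θ_2 = 45.0029° (elbow-up)
β = atan2(5.7935,-10.6932) = 151.5517°; ψ = atan2(6.3643,10.3636) = 31.5539°
θ_1 = β − ψ = 119.9978°
θ_3 = φ − θ_1 − θ_2 = 29.9994° (wrapped to (-180°,180°])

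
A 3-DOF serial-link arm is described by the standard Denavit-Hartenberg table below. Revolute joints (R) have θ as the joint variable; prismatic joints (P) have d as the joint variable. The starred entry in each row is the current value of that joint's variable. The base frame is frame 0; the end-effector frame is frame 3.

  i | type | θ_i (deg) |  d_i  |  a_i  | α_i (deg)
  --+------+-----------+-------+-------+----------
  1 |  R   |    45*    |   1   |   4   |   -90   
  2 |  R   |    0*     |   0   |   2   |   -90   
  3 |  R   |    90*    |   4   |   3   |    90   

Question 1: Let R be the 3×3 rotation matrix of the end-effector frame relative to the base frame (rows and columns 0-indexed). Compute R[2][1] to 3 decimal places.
End-effector y-axis (col 1 of R) = (-0.0000,0.0000,-1.0000)
R[2][1] = -1.0000

-1.000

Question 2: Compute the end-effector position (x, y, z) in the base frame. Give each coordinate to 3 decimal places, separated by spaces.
6.364 2.121 -3.000

after link 1: o_1 = (2.8284, 2.8284, 1.0000)
after link 2: o_2 = (4.2426, 4.2426, 1.0000)
after link 3: o_3 = (6.3640, 2.1213, -3.0000)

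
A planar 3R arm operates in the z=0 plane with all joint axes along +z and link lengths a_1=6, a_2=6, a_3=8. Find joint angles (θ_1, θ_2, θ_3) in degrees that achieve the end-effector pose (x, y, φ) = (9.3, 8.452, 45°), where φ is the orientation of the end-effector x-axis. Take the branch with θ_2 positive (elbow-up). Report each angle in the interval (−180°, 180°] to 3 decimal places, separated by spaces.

-30.005 135.003 -59.998

wrist centre = target − a_3·(cos φ, sin φ) = (3.6431, 2.7951)
cos θ_2 = (21.0854−6²−6²)/(2·6·6) = -0.7071; θ_2 = 135.0033° (elbow-up)
β = atan2(2.7951,3.6431) = 37.4967°; ψ = atan2(4.2424,1.7571) = 67.5017°
θ_1 = β − ψ = -30.0050°
θ_3 = φ − θ_1 − θ_2 = -59.9983° (wrapped to (-180°,180°])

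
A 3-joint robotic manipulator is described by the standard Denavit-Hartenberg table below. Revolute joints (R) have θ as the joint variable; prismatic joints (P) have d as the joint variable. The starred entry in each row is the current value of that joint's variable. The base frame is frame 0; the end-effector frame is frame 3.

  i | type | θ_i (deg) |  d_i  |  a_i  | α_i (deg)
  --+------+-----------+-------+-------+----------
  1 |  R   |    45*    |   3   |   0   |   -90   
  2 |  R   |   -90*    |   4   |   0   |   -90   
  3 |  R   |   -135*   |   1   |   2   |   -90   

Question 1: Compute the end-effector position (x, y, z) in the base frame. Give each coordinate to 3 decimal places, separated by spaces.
after link 1: o_1 = (0.0000, 0.0000, 3.0000)
after link 2: o_2 = (-2.8284, 2.8284, 3.0000)
after link 3: o_3 = (-3.1213, 4.5355, 1.5858)

-3.121 4.536 1.586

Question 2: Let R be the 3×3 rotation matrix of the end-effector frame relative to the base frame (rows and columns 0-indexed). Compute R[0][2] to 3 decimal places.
-0.500

End-effector z-axis (col 2 of R) = (-0.5000,0.5000,0.7071)
R[0][2] = -0.5000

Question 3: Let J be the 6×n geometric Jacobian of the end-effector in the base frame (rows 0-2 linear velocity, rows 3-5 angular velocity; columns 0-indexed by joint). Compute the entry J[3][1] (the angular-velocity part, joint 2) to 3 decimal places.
-0.707

axis z_1 = (-0.7071,0.7071,0.0000); lever o_n−o_1 = (-3.1213,4.5355,-1.4142)
cross product → J_v[:, 1] = (-1.0000,-1.0000,-1.0000)
J_ω[:, 1] = z_1
entry J[3][1] = -0.7071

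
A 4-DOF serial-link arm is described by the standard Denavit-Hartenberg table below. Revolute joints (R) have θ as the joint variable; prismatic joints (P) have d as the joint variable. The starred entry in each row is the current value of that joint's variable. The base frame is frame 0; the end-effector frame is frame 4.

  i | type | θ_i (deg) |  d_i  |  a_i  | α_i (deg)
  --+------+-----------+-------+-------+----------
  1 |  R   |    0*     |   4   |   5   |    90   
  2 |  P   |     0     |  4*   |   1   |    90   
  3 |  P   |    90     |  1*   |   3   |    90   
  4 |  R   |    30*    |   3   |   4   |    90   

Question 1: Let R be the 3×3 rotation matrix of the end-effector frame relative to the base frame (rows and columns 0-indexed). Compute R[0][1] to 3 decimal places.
End-effector y-axis (col 1 of R) = (1.0000,0.0000,-0.0000)
R[0][1] = 1.0000

1.000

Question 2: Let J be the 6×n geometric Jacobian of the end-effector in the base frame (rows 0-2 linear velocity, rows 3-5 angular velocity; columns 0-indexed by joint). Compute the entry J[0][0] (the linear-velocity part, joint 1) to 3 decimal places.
10.464

axis z_0 = ẑ; lever o_n−o_0 = (9.0000,-10.4641,1.0000)
cross product → J_v[:, 0] = (10.4641,9.0000,-0.0000)
J_ω[:, 0] = z_0
entry J[0][0] = 10.4641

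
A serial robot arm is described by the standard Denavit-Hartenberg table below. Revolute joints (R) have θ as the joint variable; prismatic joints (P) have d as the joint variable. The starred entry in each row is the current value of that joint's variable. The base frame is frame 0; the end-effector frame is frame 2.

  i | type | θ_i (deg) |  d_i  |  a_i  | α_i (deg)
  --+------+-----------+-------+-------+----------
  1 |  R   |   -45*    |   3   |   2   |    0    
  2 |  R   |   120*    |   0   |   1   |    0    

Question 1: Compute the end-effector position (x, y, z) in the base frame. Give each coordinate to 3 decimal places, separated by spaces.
1.673 -0.448 3.000

after link 1: o_1 = (1.4142, -1.4142, 3.0000)
after link 2: o_2 = (1.6730, -0.4483, 3.0000)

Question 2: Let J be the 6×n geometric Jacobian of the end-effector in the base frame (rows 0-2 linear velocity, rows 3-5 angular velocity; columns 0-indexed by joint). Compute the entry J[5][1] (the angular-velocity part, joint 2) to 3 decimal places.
1.000

axis z_1 = (0.0000,0.0000,1.0000); lever o_n−o_1 = (0.2588,0.9659,0.0000)
cross product → J_v[:, 1] = (-0.9659,0.2588,0.0000)
J_ω[:, 1] = z_1
entry J[5][1] = 1.0000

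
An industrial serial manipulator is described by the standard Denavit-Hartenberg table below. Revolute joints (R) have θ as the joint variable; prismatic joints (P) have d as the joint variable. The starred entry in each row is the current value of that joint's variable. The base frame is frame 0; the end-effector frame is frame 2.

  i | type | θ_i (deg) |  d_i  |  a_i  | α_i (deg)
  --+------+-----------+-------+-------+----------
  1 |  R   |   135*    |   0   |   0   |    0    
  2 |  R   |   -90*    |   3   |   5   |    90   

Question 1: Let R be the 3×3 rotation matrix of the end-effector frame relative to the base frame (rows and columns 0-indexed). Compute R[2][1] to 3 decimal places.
1.000

End-effector y-axis (col 1 of R) = (-0.0000,0.0000,1.0000)
R[2][1] = 1.0000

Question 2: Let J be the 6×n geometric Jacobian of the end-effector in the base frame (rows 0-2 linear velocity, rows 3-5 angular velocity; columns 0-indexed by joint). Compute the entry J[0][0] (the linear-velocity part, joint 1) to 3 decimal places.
axis z_0 = ẑ; lever o_n−o_0 = (3.5355,3.5355,3.0000)
cross product → J_v[:, 0] = (-3.5355,3.5355,0.0000)
J_ω[:, 0] = z_0
entry J[0][0] = -3.5355

-3.536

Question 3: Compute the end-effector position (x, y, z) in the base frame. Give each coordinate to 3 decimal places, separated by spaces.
after link 1: o_1 = (0.0000, 0.0000, 0.0000)
after link 2: o_2 = (3.5355, 3.5355, 3.0000)

3.536 3.536 3.000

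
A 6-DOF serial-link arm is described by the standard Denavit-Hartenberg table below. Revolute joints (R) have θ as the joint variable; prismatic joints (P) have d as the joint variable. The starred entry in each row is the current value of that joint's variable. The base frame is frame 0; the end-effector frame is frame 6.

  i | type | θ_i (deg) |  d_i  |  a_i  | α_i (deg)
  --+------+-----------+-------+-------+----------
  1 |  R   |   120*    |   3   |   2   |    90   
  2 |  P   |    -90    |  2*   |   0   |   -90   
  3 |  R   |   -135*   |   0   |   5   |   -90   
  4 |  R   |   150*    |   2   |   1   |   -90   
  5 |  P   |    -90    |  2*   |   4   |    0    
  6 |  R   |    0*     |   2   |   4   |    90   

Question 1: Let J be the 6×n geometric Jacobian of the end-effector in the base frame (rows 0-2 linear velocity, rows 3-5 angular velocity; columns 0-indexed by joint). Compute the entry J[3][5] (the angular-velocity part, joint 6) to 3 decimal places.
-0.739

axis z_5 = (-0.7392,0.5732,-0.3536); lever o_n−o_5 = (0.9711,2.5607,-3.5355)
cross product → J_v[:, 5] = (-1.1213,-2.9568,-2.4495)
J_ω[:, 5] = z_5
entry J[3][5] = -0.7392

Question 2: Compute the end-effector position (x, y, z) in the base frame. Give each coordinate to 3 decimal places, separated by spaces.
after link 1: o_1 = (-1.0000, 1.7321, 3.0000)
after link 2: o_2 = (0.7321, 2.7321, 3.0000)
after link 3: o_3 = (3.7939, 4.4998, 6.5355)
after link 4: o_4 = (4.7383, 4.4677, 4.5089)
after link 5: o_5 = (5.7094, 7.0284, 0.9734)
after link 6: o_6 = (6.6805, 9.5890, -2.5621)

6.681 9.589 -2.562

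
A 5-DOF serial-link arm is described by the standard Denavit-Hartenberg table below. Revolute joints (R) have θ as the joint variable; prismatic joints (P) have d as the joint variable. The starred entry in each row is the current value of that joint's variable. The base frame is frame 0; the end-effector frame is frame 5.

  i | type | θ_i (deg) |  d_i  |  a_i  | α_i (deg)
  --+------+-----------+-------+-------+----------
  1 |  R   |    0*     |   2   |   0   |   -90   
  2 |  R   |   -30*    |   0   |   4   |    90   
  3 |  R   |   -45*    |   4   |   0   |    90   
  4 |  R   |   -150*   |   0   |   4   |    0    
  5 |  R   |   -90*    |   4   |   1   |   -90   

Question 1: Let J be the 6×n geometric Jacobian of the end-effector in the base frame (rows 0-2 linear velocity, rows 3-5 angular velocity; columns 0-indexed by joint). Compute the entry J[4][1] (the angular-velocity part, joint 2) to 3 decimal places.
axis z_1 = (0.0000,1.0000,0.0000); lever o_n−o_1 = (-2.8459,-0.0254,1.6663)
cross product → J_v[:, 1] = (1.6663,-0.0000,2.8459)
J_ω[:, 1] = z_1
entry J[4][1] = 1.0000

1.000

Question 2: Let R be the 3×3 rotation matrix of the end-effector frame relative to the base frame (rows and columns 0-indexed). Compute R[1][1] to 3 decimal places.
End-effector y-axis (col 1 of R) = (0.6124,0.7071,0.3536)
R[1][1] = 0.7071

0.707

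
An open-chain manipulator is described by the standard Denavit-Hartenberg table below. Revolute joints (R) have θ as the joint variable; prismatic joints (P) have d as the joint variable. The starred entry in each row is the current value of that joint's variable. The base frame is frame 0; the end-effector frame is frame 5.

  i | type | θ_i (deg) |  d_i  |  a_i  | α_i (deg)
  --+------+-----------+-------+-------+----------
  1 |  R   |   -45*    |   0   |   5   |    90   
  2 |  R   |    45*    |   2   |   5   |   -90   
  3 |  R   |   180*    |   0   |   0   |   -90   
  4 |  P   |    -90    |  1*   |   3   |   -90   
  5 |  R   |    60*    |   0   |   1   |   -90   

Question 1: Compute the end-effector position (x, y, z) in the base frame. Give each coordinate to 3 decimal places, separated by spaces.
after link 1: o_1 = (3.5355, -3.5355, 0.0000)
after link 2: o_2 = (4.6213, -7.4497, 3.5355)
after link 3: o_3 = (4.6213, -7.4497, 3.5355)
after link 4: o_4 = (2.4142, -6.6569, 5.6569)
after link 5: o_5 = (2.7766, -5.7945, 6.0104)

2.777 -5.794 6.010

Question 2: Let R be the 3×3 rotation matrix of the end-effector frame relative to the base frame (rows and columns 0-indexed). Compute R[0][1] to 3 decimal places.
0.500

End-effector y-axis (col 1 of R) = (0.5000,-0.5000,0.7071)
R[0][1] = 0.5000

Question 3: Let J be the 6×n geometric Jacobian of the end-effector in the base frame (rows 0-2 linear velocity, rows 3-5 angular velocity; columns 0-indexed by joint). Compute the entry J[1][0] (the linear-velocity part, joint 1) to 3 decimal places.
axis z_0 = ẑ; lever o_n−o_0 = (2.7766,-5.7945,6.0104)
cross product → J_v[:, 0] = (5.7945,2.7766,-0.0000)
J_ω[:, 0] = z_0
entry J[1][0] = 2.7766

2.777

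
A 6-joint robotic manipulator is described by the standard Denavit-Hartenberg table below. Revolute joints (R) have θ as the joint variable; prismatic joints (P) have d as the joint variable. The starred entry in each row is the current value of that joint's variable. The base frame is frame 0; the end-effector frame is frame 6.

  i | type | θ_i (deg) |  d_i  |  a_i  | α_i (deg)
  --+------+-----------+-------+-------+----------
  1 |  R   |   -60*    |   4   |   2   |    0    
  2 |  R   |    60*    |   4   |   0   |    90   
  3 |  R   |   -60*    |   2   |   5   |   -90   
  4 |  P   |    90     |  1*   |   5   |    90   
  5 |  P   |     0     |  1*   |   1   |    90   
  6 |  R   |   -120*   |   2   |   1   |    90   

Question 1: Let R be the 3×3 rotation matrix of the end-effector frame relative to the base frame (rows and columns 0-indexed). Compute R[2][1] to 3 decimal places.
End-effector y-axis (col 1 of R) = (-0.8660,0.0000,-0.5000)
R[2][1] = -0.5000

-0.500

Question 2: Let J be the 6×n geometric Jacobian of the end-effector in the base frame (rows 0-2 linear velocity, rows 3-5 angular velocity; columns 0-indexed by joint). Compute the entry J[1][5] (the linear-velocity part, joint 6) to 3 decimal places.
axis z_5 = (-0.8660,0.0000,-0.5000); lever o_n−o_5 = (-2.1651,-0.5000,-0.2500)
cross product → J_v[:, 5] = (-0.2500,0.8660,0.4330)
J_ω[:, 5] = z_5
entry J[1][5] = 0.8660

0.866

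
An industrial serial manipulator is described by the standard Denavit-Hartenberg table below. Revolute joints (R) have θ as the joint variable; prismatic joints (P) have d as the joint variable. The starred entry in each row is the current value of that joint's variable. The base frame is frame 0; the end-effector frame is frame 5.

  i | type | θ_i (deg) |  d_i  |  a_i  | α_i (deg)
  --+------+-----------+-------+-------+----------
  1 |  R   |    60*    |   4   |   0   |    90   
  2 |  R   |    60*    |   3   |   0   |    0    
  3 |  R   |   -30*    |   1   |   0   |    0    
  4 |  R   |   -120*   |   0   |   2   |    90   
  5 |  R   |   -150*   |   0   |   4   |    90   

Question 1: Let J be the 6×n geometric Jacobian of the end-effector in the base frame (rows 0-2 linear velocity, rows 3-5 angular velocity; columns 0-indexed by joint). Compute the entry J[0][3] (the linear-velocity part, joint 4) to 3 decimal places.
axis z_3 = (0.8660,-0.5000,0.0000); lever o_n−o_3 = (-1.7321,1.0000,1.4641)
cross product → J_v[:, 3] = (-0.7321,-1.2679,-0.0000)
J_ω[:, 3] = z_3
entry J[0][3] = -0.7321

-0.732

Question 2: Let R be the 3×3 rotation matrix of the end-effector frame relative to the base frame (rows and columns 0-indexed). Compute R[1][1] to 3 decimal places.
End-effector y-axis (col 1 of R) = (-0.5000,-0.8660,-0.0000)
R[1][1] = -0.8660

-0.866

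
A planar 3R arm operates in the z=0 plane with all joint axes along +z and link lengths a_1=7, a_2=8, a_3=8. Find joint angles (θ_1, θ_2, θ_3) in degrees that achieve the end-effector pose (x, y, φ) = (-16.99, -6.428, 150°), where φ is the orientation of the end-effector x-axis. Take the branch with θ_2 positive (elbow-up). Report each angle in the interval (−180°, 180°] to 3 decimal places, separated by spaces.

wrist centre = target − a_3·(cos φ, sin φ) = (-10.0618, -10.4280)
cos θ_2 = (209.9829−7²−8²)/(2·7·8) = 0.8659; θ_2 = 30.0122° (elbow-up)
β = atan2(-10.4280,-10.0618) = -133.9761°; ψ = atan2(4.0015,13.9274) = 16.0299°
θ_1 = β − ψ = -150.0060°
θ_3 = φ − θ_1 − θ_2 = -90.0062° (wrapped to (-180°,180°])

-150.006 30.012 -90.006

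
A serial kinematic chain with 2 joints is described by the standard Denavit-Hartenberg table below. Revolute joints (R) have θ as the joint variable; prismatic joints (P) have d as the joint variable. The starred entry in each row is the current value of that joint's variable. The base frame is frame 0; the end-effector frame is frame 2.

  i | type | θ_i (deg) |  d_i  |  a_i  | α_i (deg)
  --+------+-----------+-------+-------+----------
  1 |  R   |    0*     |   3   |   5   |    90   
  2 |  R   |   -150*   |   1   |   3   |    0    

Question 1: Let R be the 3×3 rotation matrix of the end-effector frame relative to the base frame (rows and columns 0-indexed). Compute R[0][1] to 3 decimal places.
End-effector y-axis (col 1 of R) = (0.5000,-0.0000,-0.8660)
R[0][1] = 0.5000

0.500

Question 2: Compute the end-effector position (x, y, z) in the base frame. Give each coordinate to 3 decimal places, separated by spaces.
2.402 -1.000 1.500

after link 1: o_1 = (5.0000, 0.0000, 3.0000)
after link 2: o_2 = (2.4019, -1.0000, 1.5000)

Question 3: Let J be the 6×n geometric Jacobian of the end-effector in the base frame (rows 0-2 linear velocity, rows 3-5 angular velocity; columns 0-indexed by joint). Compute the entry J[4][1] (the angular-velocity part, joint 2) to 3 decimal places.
axis z_1 = (0.0000,-1.0000,0.0000); lever o_n−o_1 = (-2.5981,-1.0000,-1.5000)
cross product → J_v[:, 1] = (1.5000,-0.0000,-2.5981)
J_ω[:, 1] = z_1
entry J[4][1] = -1.0000

-1.000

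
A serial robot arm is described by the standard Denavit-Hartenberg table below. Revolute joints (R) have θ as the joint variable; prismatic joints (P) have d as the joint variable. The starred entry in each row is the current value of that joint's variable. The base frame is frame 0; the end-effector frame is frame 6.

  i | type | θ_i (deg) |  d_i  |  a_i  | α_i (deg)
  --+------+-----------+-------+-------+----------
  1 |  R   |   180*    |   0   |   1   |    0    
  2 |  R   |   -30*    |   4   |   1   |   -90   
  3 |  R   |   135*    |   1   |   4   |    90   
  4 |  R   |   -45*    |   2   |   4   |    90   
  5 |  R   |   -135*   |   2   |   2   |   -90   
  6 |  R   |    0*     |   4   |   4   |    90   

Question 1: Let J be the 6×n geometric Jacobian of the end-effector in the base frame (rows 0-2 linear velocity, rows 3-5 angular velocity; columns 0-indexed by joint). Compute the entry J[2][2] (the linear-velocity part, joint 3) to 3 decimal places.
axis z_2 = (-0.5000,-0.8660,0.0000); lever o_n−o_2 = (6.9298,-1.4114,0.4645)
cross product → J_v[:, 2] = (-0.4022,0.2322,6.7071)
J_ω[:, 2] = z_2
entry J[2][2] = 6.7071

6.707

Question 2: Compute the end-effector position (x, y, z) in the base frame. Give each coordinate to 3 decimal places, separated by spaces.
after link 1: o_1 = (-1.0000, 0.0000, 0.0000)
after link 2: o_2 = (-1.8660, 0.5000, 4.0000)
after link 3: o_3 = (0.0835, -1.7802, 1.1716)
after link 4: o_4 = (2.0050, 0.3764, -2.2426)
after link 5: o_5 = (1.5997, 1.0886, 0.4645)
after link 6: o_6 = (5.0638, -0.9114, 4.4645)

5.064 -0.911 4.464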